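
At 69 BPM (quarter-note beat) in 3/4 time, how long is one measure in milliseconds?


Reasoning:
Quarter-note beat duration = 60000 / 69 ms
Beats per measure (3/4) = 3
One measure = 3 × 60000 / 69 = 180000 / 69 ms
= 2608.7 ms


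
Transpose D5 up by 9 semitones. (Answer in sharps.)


Solution.
D5: chromatic position 2 in octave 5 → absolute = 5×12 + 2 = 62
Transpose up 9: 62 + 9 = 71
71 = 5×12 + 11 → B in octave 5
Result = B5


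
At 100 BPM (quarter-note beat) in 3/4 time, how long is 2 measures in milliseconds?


Let's work it out.
Quarter-note beat duration = 60000 / 100 ms
Beats per measure (3/4) = 3
One measure = 3 × 60000 / 100 = 180000 / 100 ms
2 measures = 2 × 180000 / 100 = 360000 / 100
= 3600.0 ms


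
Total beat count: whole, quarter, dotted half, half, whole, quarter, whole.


Beat values:
  whole = 4 beats
  quarter = 1 beat
  dotted half = 3 beats
  half = 2 beats
  whole = 4 beats
  quarter = 1 beat
  whole = 4 beats
Sum = 4 + 1 + 3 + 2 + 4 + 1 + 4
= 19 beats


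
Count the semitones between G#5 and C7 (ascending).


Working:
Absolute semitone position = octave×12 + chromatic position
G#5: 5×12 + 8 = 68
C7: 7×12 + 0 = 84
Difference = 84 - 68 = 16
= 16 semitones


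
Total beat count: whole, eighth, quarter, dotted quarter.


Working:
Beat values:
  whole = 4 beats
  eighth = 0.5 beats
  quarter = 1 beat
  dotted quarter = 1.5 beats
Sum = 4 + 0.5 + 1 + 1.5
= 7 beats


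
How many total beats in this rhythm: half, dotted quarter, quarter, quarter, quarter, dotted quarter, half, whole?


Let's work it out.
Beat values:
  half = 2 beats
  dotted quarter = 1.5 beats
  quarter = 1 beat
  quarter = 1 beat
  quarter = 1 beat
  dotted quarter = 1.5 beats
  half = 2 beats
  whole = 4 beats
Sum = 2 + 1.5 + 1 + 1 + 1 + 1.5 + 2 + 4
= 14 beats


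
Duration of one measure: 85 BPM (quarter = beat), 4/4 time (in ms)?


Reasoning:
Quarter-note beat duration = 60000 / 85 ms
Beats per measure (4/4) = 4
One measure = 4 × 60000 / 85 = 240000 / 85 ms
= 2823.5 ms


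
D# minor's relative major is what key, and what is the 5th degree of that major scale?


Let's work it out.
The relative major shares the key signature and is a minor 3rd above the minor tonic
A minor 3rd above D# is F#
→ relative major of D# minor is F# major
F# major scale: F# G# A# B C# D# E#
= F# major; 5th degree = C#


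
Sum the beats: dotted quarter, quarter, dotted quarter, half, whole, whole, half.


Step by step:
Beat values:
  dotted quarter = 1.5 beats
  quarter = 1 beat
  dotted quarter = 1.5 beats
  half = 2 beats
  whole = 4 beats
  whole = 4 beats
  half = 2 beats
Sum = 1.5 + 1 + 1.5 + 2 + 4 + 4 + 2
= 16 beats


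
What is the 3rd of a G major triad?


Reasoning:
Major triad = root + major 3rd (4 semitones) + perfect 5th (7 semitones)
A triad on G stacks thirds, so the chord tones use letter names G-B-D
Root: G
Major 3rd above G: B
Perfect 5th above G: D
The 3rd = B


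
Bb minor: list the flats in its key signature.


Working:
Flat minor keys: A(0), D(1), G(2), C(3), F(4), Bb(5), Eb(6), Ab(7)
Bb minor has 5 flats
Order of flats: Bb Eb Ab Db Gb Cb Fb → first 5: Bb, Eb, Ab, Db, Gb
= Bb, Eb, Ab, Db, Gb


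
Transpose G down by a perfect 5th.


Let's work it out.
perfect 5th: 5 letter names, 7 semitones
Letter: G - 4 → C
Pitch: G - 7 semitones, spelled as a C → C
= C


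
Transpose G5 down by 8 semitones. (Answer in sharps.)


Working:
G5: chromatic position 7 in octave 5 → absolute = 5×12 + 7 = 67
Transpose down 8: 67 - 8 = 59
59 = 4×12 + 11 → B in octave 4
Result = B4


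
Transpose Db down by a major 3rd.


Solution.
major 3rd: 3 letter names, 4 semitones
Letter: D - 2 → B
Pitch: Db - 4 semitones, spelled as a B → Bbb
= Bbb


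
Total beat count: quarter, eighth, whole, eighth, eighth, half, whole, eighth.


Working:
Beat values:
  quarter = 1 beat
  eighth = 0.5 beats
  whole = 4 beats
  eighth = 0.5 beats
  eighth = 0.5 beats
  half = 2 beats
  whole = 4 beats
  eighth = 0.5 beats
Sum = 1 + 0.5 + 4 + 0.5 + 0.5 + 2 + 4 + 0.5
= 13 beats


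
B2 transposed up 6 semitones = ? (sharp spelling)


Step by step:
B2: chromatic position 11 in octave 2 → absolute = 2×12 + 11 = 35
Transpose up 6: 35 + 6 = 41
41 = 3×12 + 5 → F in octave 3
Result = F3


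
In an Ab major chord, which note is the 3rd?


Step by step:
Major triad = root + major 3rd (4 semitones) + perfect 5th (7 semitones)
A triad on Ab stacks thirds, so the chord tones use letter names A-C-E
Root: Ab
Major 3rd above Ab: C
Perfect 5th above Ab: Eb
The 3rd = C


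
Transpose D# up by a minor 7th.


Step by step:
minor 7th: 7 letter names, 10 semitones
Letter: D + 6 → C
Pitch: D# + 10 semitones, spelled as a C → C#
= C#


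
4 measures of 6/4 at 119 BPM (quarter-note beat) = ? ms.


Reasoning:
Quarter-note beat duration = 60000 / 119 ms
Beats per measure (6/4) = 6
One measure = 6 × 60000 / 119 = 360000 / 119 ms
4 measures = 4 × 360000 / 119 = 1440000 / 119
= 12100.8 ms


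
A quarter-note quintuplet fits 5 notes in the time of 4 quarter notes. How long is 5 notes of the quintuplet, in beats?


Step by step:
Quintuplet: 5 notes occupy the space of 4 quarter notes
Space = 4 × 1 = 4 beats
Each quintuplet note = 4 / 5 = 4/5 beats
5 notes = 5 × 4/5 = 4
= 4 beats


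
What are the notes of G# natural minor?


Solution.
Natural minor scale pattern: W-H-W-W-H-W-W (2-1-2-2-1-2-2 semitones)
Starting from G#:
  G# + 2 semitones → A#
  A# + 1 semitone → B
  B + 2 semitones → C#
  C# + 2 semitones → D#
  D# + 1 semitone → E
  E + 2 semitones → F#
  F# + 2 semitones → G#
Scale = G# A# B C# D# E F#


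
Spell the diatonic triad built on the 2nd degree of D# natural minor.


Let's work it out.
D# natural minor scale: D# E# F# G# A# B C#
Diatonic triad on degree 2 stacks scale notes 2, 4, 6: E# G# B
E#→G# = 3 semitones; E#→B = 6 semitones → diminished triad
= E# G# B (diminished)


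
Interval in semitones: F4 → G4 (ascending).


Reasoning:
Absolute semitone position = octave×12 + chromatic position
F4: 4×12 + 5 = 53
G4: 4×12 + 7 = 55
Difference = 55 - 53 = 2
= 2 semitones


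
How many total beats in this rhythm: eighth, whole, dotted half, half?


Reasoning:
Beat values:
  eighth = 0.5 beats
  whole = 4 beats
  dotted half = 3 beats
  half = 2 beats
Sum = 0.5 + 4 + 3 + 2
= 9.5 beats


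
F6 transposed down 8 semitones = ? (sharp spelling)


Working:
F6: chromatic position 5 in octave 6 → absolute = 6×12 + 5 = 77
Transpose down 8: 77 - 8 = 69
69 = 5×12 + 9 → A in octave 5
Result = A5


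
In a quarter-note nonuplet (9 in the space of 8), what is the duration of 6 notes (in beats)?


Reasoning:
Nonuplet: 9 notes occupy the space of 8 quarter notes
Space = 8 × 1 = 8 beats
Each nonuplet note = 8 / 9 = 8/9 beats
6 notes = 6 × 8/9 = 16/3
= 16/3 beats


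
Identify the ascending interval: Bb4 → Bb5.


Letter names: B → B spans 8 letter names → an octave
Semitones: Bb4 → Bb5 = 12 half-steps
An octave of 12 semitones is a perfect octave
= perfect octave


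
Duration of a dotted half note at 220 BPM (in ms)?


Let's work it out.
One quarter-note beat = 60000 / BPM = 60000 / 220 ms
Dotted half note = 3 × quarter note
Duration = 3 × 60000 / 220 = 180000 / 220
= 818.2 ms


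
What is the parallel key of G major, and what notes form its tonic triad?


Parallel keys share the same tonic but differ in mode
G major → parallel is G minor
Tonic triad of G minor = G Bb D
= G minor; triad = G Bb D


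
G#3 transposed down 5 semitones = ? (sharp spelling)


Working:
G#3: chromatic position 8 in octave 3 → absolute = 3×12 + 8 = 44
Transpose down 5: 44 - 5 = 39
39 = 3×12 + 3 → D# in octave 3
Result = D#3


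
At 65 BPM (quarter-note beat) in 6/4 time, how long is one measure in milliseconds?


Reasoning:
Quarter-note beat duration = 60000 / 65 ms
Beats per measure (6/4) = 6
One measure = 6 × 60000 / 65 = 360000 / 65 ms
= 5538.5 ms


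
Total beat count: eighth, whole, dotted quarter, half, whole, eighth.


Beat values:
  eighth = 0.5 beats
  whole = 4 beats
  dotted quarter = 1.5 beats
  half = 2 beats
  whole = 4 beats
  eighth = 0.5 beats
Sum = 0.5 + 4 + 1.5 + 2 + 4 + 0.5
= 12.5 beats


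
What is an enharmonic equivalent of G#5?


Let's work it out.
Enharmonic notes sound the same pitch but are spelled with different letter names
G# and Ab name the same pitch class
= Ab5


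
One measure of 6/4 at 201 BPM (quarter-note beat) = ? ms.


Solution.
Quarter-note beat duration = 60000 / 201 ms
Beats per measure (6/4) = 6
One measure = 6 × 60000 / 201 = 360000 / 201 ms
= 1791.0 ms


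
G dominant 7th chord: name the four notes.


Dominant 7th chord = root + major 3rd + perfect 5th + minor 7th
Seventh chords stack in thirds, so the letter names are G-B-D-F
Root: G
Major 3rd above G: B
Perfect 5th above G: D
Minor 7th above G: F
Chord = G B D F


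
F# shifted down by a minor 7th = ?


minor 7th: 7 letter names, 10 semitones
Letter: F - 6 → G
Pitch: F# - 10 semitones, spelled as a G → G#
= G#


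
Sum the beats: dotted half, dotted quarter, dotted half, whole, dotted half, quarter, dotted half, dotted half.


Let's work it out.
Beat values:
  dotted half = 3 beats
  dotted quarter = 1.5 beats
  dotted half = 3 beats
  whole = 4 beats
  dotted half = 3 beats
  quarter = 1 beat
  dotted half = 3 beats
  dotted half = 3 beats
Sum = 3 + 1.5 + 3 + 4 + 3 + 1 + 3 + 3
= 21.5 beats


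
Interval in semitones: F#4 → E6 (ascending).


Reasoning:
Absolute semitone position = octave×12 + chromatic position
F#4: 4×12 + 6 = 54
E6: 6×12 + 4 = 76
Difference = 76 - 54 = 22
= 22 semitones


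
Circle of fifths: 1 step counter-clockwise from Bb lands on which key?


Working:
Each counter-clockwise step moves down a perfect 5th (= up a perfect 4th)
From Bb: Bb → Eb
= Eb


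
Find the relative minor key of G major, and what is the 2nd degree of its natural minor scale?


The relative minor shares the major's key signature and starts on its 6th degree
6th degree = a major 6th above the tonic; a major 6th above G is E
→ relative minor of G major is E minor
E natural minor scale: E F# G A B C D
= E minor; 2nd degree = F#


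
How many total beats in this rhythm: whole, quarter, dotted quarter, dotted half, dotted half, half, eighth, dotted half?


Step by step:
Beat values:
  whole = 4 beats
  quarter = 1 beat
  dotted quarter = 1.5 beats
  dotted half = 3 beats
  dotted half = 3 beats
  half = 2 beats
  eighth = 0.5 beats
  dotted half = 3 beats
Sum = 4 + 1 + 1.5 + 3 + 3 + 2 + 0.5 + 3
= 18 beats


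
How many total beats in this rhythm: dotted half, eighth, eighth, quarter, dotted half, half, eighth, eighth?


Reasoning:
Beat values:
  dotted half = 3 beats
  eighth = 0.5 beats
  eighth = 0.5 beats
  quarter = 1 beat
  dotted half = 3 beats
  half = 2 beats
  eighth = 0.5 beats
  eighth = 0.5 beats
Sum = 3 + 0.5 + 0.5 + 1 + 3 + 2 + 0.5 + 0.5
= 11 beats


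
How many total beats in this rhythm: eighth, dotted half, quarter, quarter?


Reasoning:
Beat values:
  eighth = 0.5 beats
  dotted half = 3 beats
  quarter = 1 beat
  quarter = 1 beat
Sum = 0.5 + 3 + 1 + 1
= 5.5 beats


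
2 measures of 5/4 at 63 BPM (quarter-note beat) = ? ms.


Quarter-note beat duration = 60000 / 63 ms
Beats per measure (5/4) = 5
One measure = 5 × 60000 / 63 = 300000 / 63 ms
2 measures = 2 × 300000 / 63 = 600000 / 63
= 9523.8 ms


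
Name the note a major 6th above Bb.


Reasoning:
A 6th spans 6 letter names, so from B we land on G
A major 6th = 9 semitones above Bb
Spell G at that pitch: G
= G


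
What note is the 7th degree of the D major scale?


Step by step:
Major scale pattern: W-W-H-W-W-W-H (2-2-1-2-2-2-1 semitones)
Starting from D:
  D + 2 semitones → E
  E + 2 semitones → F#
  F# + 1 semitone → G
  G + 2 semitones → A
  A + 2 semitones → B
  B + 2 semitones → C#
  C# + 1 semitone → D
Scale: D E F# G A B C#
Degree 7 = C#


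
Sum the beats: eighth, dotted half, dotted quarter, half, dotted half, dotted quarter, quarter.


Let's work it out.
Beat values:
  eighth = 0.5 beats
  dotted half = 3 beats
  dotted quarter = 1.5 beats
  half = 2 beats
  dotted half = 3 beats
  dotted quarter = 1.5 beats
  quarter = 1 beat
Sum = 0.5 + 3 + 1.5 + 2 + 3 + 1.5 + 1
= 12.5 beats


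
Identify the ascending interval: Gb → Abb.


Letter names: G → A spans 2 letter names → a 2nd
Semitones: Gb → Abb = 1 half-step
A 2nd of 1 semitone is a minor 2nd
= minor 2nd


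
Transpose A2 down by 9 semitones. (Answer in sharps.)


Working:
A2: chromatic position 9 in octave 2 → absolute = 2×12 + 9 = 33
Transpose down 9: 33 - 9 = 24
24 = 2×12 + 0 → C in octave 2
Result = C2


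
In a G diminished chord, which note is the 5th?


Diminished triad = root + minor 3rd (3 semitones) + diminished 5th (6 semitones)
A triad on G stacks thirds, so the chord tones use letter names G-B-D
Root: G
Minor 3rd above G: Bb
Diminished 5th above G: Db
The 5th = Db


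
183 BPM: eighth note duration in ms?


Reasoning:
One quarter-note beat = 60000 / BPM = 60000 / 183 ms
Eighth note = 1/2 × quarter note
Duration = 1/2 × 60000 / 183 = 30000 / 183
= 163.9 ms


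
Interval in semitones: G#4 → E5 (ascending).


Absolute semitone position = octave×12 + chromatic position
G#4: 4×12 + 8 = 56
E5: 5×12 + 4 = 64
Difference = 64 - 56 = 8
= 8 semitones


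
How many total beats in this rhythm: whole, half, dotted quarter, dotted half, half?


Solution.
Beat values:
  whole = 4 beats
  half = 2 beats
  dotted quarter = 1.5 beats
  dotted half = 3 beats
  half = 2 beats
Sum = 4 + 2 + 1.5 + 3 + 2
= 12.5 beats


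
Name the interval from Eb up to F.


Reasoning:
Letter names: E → F spans 2 letter names → a 2nd
Semitones: Eb → F = 2 half-steps
A 2nd of 2 semitones is a major 2nd
= major 2nd


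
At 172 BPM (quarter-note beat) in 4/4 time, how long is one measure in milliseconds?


Solution.
Quarter-note beat duration = 60000 / 172 ms
Beats per measure (4/4) = 4
One measure = 4 × 60000 / 172 = 240000 / 172 ms
= 1395.3 ms


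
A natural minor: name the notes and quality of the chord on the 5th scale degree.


Solution.
A natural minor scale: A B C D E F G
Diatonic triad on degree 5 stacks scale notes 5, 7, 2: E G B
E→G = 3 semitones; E→B = 7 semitones → minor triad
= E G B (minor)


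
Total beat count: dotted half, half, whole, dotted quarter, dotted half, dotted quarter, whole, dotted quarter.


Reasoning:
Beat values:
  dotted half = 3 beats
  half = 2 beats
  whole = 4 beats
  dotted quarter = 1.5 beats
  dotted half = 3 beats
  dotted quarter = 1.5 beats
  whole = 4 beats
  dotted quarter = 1.5 beats
Sum = 3 + 2 + 4 + 1.5 + 3 + 1.5 + 4 + 1.5
= 20.5 beats


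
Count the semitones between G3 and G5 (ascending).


Reasoning:
Absolute semitone position = octave×12 + chromatic position
G3: 3×12 + 7 = 43
G5: 5×12 + 7 = 67
Difference = 67 - 43 = 24
= 24 semitones


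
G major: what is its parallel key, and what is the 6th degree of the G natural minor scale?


Parallel keys share the same tonic but differ in mode
G major → parallel is G minor
G natural minor scale: G A Bb C D Eb F
= G minor; 6th degree = Eb


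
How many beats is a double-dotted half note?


Base half note = 2 beats
Dot 1 adds half the previous value: +1
Dot 2 adds half the previous value: +1/2
One double-dotted half = 2 + 1 + 1/2 = 7/2
= 7/2 beats


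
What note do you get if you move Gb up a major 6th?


Solution.
major 6th: 6 letter names, 9 semitones
Letter: G + 5 → E
Pitch: Gb + 9 semitones, spelled as an E → Eb
= Eb


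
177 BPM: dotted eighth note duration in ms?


One quarter-note beat = 60000 / BPM = 60000 / 177 ms
Dotted eighth note = 3/4 × quarter note
Duration = 3/4 × 60000 / 177 = 45000 / 177
= 254.2 ms


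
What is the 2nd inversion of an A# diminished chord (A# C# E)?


Reasoning:
Root position: A# C# E
2nd inversion: move root and 3rd up an octave
Bass note: E
Notes (bottom to top) = E A# C#


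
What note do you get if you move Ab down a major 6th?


Step by step:
major 6th: 6 letter names, 9 semitones
Letter: A - 5 → C
Pitch: Ab - 9 semitones, spelled as a C → Cb
= Cb


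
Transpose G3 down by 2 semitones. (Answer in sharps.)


Let's work it out.
G3: chromatic position 7 in octave 3 → absolute = 3×12 + 7 = 43
Transpose down 2: 43 - 2 = 41
41 = 3×12 + 5 → F in octave 3
Result = F3


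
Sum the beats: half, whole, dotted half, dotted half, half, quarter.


Step by step:
Beat values:
  half = 2 beats
  whole = 4 beats
  dotted half = 3 beats
  dotted half = 3 beats
  half = 2 beats
  quarter = 1 beat
Sum = 2 + 4 + 3 + 3 + 2 + 1
= 15 beats


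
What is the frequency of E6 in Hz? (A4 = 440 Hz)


Step by step:
f = 440 × 2^(n/12) where n = semitones from A4
E6: 19 semitones from A4
f = 440 × 2^(19/12)
f = 1318.51 Hz


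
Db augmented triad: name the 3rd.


Reasoning:
Augmented triad = root + major 3rd (4 semitones) + augmented 5th (8 semitones)
A triad on Db stacks thirds, so the chord tones use letter names D-F-A
Root: Db
Major 3rd above Db: F
Augmented 5th above Db: A
The 3rd = F


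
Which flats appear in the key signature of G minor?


Solution.
Flat minor keys: A(0), D(1), G(2), C(3), F(4), Bb(5), Eb(6), Ab(7)
G minor has 2 flats
Order of flats: Bb Eb Ab Db Gb Cb Fb → first 2: Bb, Eb
= Bb, Eb


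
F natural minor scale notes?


Let's work it out.
Natural minor scale pattern: W-H-W-W-H-W-W (2-1-2-2-1-2-2 semitones)
Starting from F:
  F + 2 semitones → G
  G + 1 semitone → Ab
  Ab + 2 semitones → Bb
  Bb + 2 semitones → C
  C + 1 semitone → Db
  Db + 2 semitones → Eb
  Eb + 2 semitones → F
Scale = F G Ab Bb C Db Eb


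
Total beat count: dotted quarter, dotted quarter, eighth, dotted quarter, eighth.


Reasoning:
Beat values:
  dotted quarter = 1.5 beats
  dotted quarter = 1.5 beats
  eighth = 0.5 beats
  dotted quarter = 1.5 beats
  eighth = 0.5 beats
Sum = 1.5 + 1.5 + 0.5 + 1.5 + 0.5
= 5.5 beats


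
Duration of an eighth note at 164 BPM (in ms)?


Reasoning:
One quarter-note beat = 60000 / BPM = 60000 / 164 ms
Eighth note = 1/2 × quarter note
Duration = 1/2 × 60000 / 164 = 30000 / 164
= 182.9 ms


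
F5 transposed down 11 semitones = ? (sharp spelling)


Solution.
F5: chromatic position 5 in octave 5 → absolute = 5×12 + 5 = 65
Transpose down 11: 65 - 11 = 54
54 = 4×12 + 6 → F# in octave 4
Result = F#4


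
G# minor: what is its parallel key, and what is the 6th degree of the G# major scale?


Step by step:
Parallel keys share the same tonic but differ in mode
G# minor → parallel is G# major
G# major scale: G# A# B# C# D# E# F##
= G# major; 6th degree = E#


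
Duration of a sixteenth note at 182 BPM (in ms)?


One quarter-note beat = 60000 / BPM = 60000 / 182 ms
Sixteenth note = 1/4 × quarter note
Duration = 1/4 × 60000 / 182 = 15000 / 182
= 82.4 ms


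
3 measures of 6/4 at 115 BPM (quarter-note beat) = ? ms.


Step by step:
Quarter-note beat duration = 60000 / 115 ms
Beats per measure (6/4) = 6
One measure = 6 × 60000 / 115 = 360000 / 115 ms
3 measures = 3 × 360000 / 115 = 1080000 / 115
= 9391.3 ms


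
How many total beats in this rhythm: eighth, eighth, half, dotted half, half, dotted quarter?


Working:
Beat values:
  eighth = 0.5 beats
  eighth = 0.5 beats
  half = 2 beats
  dotted half = 3 beats
  half = 2 beats
  dotted quarter = 1.5 beats
Sum = 0.5 + 0.5 + 2 + 3 + 2 + 1.5
= 9.5 beats


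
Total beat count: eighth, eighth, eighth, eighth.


Reasoning:
Beat values:
  eighth = 0.5 beats
  eighth = 0.5 beats
  eighth = 0.5 beats
  eighth = 0.5 beats
Sum = 0.5 + 0.5 + 0.5 + 0.5
= 2 beats


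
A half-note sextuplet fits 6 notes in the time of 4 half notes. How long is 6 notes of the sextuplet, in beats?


Let's work it out.
Sextuplet: 6 notes occupy the space of 4 half notes
Space = 4 × 2 = 8 beats
Each sextuplet note = 8 / 6 = 4/3 beats
6 notes = 6 × 4/3 = 8
= 8 beats


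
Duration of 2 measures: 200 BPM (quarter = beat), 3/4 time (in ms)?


Quarter-note beat duration = 60000 / 200 ms
Beats per measure (3/4) = 3
One measure = 3 × 60000 / 200 = 180000 / 200 ms
2 measures = 2 × 180000 / 200 = 360000 / 200
= 1800.0 ms


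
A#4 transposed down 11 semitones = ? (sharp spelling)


Reasoning:
A#4: chromatic position 10 in octave 4 → absolute = 4×12 + 10 = 58
Transpose down 11: 58 - 11 = 47
47 = 3×12 + 11 → B in octave 3
Result = B3


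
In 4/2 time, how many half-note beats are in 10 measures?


Working:
Time signature 4/2: the bottom number 2 means the half note gets one count
The top number 4 means 4 half-note beats per measure
Total = 4 × 10 measures
= 40 half-note beats


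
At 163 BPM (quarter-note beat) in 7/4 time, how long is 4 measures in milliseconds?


Let's work it out.
Quarter-note beat duration = 60000 / 163 ms
Beats per measure (7/4) = 7
One measure = 7 × 60000 / 163 = 420000 / 163 ms
4 measures = 4 × 420000 / 163 = 1680000 / 163
= 10306.7 ms


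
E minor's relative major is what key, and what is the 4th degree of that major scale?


Step by step:
The relative major shares the key signature and is a minor 3rd above the minor tonic
A minor 3rd above E is G
→ relative major of E minor is G major
G major scale: G A B C D E F#
= G major; 4th degree = C


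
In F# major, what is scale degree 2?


Step by step:
Major scale pattern: W-W-H-W-W-W-H (2-2-1-2-2-2-1 semitones)
Starting from F#:
  F# + 2 semitones → G#
  G# + 2 semitones → A#
  A# + 1 semitone → B
  B + 2 semitones → C#
  C# + 2 semitones → D#
  D# + 2 semitones → E#
  E# + 1 semitone → F#
Scale: F# G# A# B C# D# E#
Degree 2 = G#


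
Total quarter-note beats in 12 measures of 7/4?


Time signature 7/4: the bottom number 4 means the quarter note gets one count
The top number 7 means 7 quarter-note beats per measure
Total = 7 × 12 measures
= 84 quarter-note beats


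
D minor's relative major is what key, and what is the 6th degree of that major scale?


Solution.
The relative major shares the key signature and is a minor 3rd above the minor tonic
A minor 3rd above D is F
→ relative major of D minor is F major
F major scale: F G A Bb C D E
= F major; 6th degree = D


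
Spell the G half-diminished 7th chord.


Solution.
Half-diminished 7th chord = root + minor 3rd + diminished 5th + minor 7th
Seventh chords stack in thirds, so the letter names are G-B-D-F
Root: G
Minor 3rd above G: Bb
Diminished 5th above G: Db
Minor 7th above G: F
Chord = G Bb Db F


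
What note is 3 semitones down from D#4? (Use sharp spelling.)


Working:
D#4: chromatic position 3 in octave 4 → absolute = 4×12 + 3 = 51
Transpose down 3: 51 - 3 = 48
48 = 4×12 + 0 → C in octave 4
Result = C4


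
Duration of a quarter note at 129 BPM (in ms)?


Working:
One quarter-note beat = 60000 / BPM = 60000 / 129 ms
Duration = 60000 / 129
= 465.1 ms


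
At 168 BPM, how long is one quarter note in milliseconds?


One quarter-note beat = 60000 / BPM = 60000 / 168 ms
Duration = 60000 / 168
= 357.1 ms


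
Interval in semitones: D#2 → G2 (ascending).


Working:
Absolute semitone position = octave×12 + chromatic position
D#2: 2×12 + 3 = 27
G2: 2×12 + 7 = 31
Difference = 31 - 27 = 4
= 4 semitones


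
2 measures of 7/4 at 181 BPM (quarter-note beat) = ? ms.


Quarter-note beat duration = 60000 / 181 ms
Beats per measure (7/4) = 7
One measure = 7 × 60000 / 181 = 420000 / 181 ms
2 measures = 2 × 420000 / 181 = 840000 / 181
= 4640.9 ms


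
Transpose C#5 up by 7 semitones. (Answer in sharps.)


Let's work it out.
C#5: chromatic position 1 in octave 5 → absolute = 5×12 + 1 = 61
Transpose up 7: 61 + 7 = 68
68 = 5×12 + 8 → G# in octave 5
Result = G#5


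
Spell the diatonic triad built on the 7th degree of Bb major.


Let's work it out.
Bb major scale: Bb C D Eb F G A
Diatonic triad on degree 7 stacks scale notes 7, 2, 4: A C Eb
A→C = 3 semitones; A→Eb = 6 semitones → diminished triad
= A C Eb (diminished)


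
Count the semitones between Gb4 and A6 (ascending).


Absolute semitone position = octave×12 + chromatic position
Gb4: 4×12 + 6 = 54
A6: 6×12 + 9 = 81
Difference = 81 - 54 = 27
= 27 semitones


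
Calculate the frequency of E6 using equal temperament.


Reasoning:
f = 440 × 2^(n/12) where n = semitones from A4
E6: 19 semitones from A4
f = 440 × 2^(19/12)
f = 1318.51 Hz


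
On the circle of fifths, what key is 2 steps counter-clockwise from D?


Reasoning:
Each counter-clockwise step moves down a perfect 5th (= up a perfect 4th)
From D: D → G → C
= C


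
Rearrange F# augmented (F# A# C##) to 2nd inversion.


Root position: F# A# C##
2nd inversion: move root and 3rd up an octave
Bass note: C##
Notes (bottom to top) = C## F# A#


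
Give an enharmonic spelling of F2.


Reasoning:
Enharmonic notes sound the same pitch but are spelled with different letter names
F and E# name the same pitch class
= E#2


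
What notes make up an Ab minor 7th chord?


Solution.
Minor 7th chord = root + minor 3rd + perfect 5th + minor 7th
Seventh chords stack in thirds, so the letter names are A-C-E-G
Root: Ab
Minor 3rd above Ab: Cb
Perfect 5th above Ab: Eb
Minor 7th above Ab: Gb
Chord = Ab Cb Eb Gb


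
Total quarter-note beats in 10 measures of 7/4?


Reasoning:
Time signature 7/4: the bottom number 4 means the quarter note gets one count
The top number 7 means 7 quarter-note beats per measure
Total = 7 × 10 measures
= 70 quarter-note beats


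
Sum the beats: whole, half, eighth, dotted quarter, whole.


Beat values:
  whole = 4 beats
  half = 2 beats
  eighth = 0.5 beats
  dotted quarter = 1.5 beats
  whole = 4 beats
Sum = 4 + 2 + 0.5 + 1.5 + 4
= 12 beats


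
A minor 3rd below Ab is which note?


A 3rd spans 3 letter names, so from A we land on F
A minor 3rd = 3 semitones below Ab
Spell F at that pitch: F
= F


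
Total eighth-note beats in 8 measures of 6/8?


Working:
Time signature 6/8: the bottom number 8 means the eighth note gets one count
The top number 6 means 6 eighth-note beats per measure
Total = 6 × 8 measures
= 48 eighth-note beats


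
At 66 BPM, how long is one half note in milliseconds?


Step by step:
One quarter-note beat = 60000 / BPM = 60000 / 66 ms
Half note = 2 × quarter note
Duration = 2 × 60000 / 66 = 120000 / 66
= 1818.2 ms


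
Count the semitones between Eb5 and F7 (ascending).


Step by step:
Absolute semitone position = octave×12 + chromatic position
Eb5: 5×12 + 3 = 63
F7: 7×12 + 5 = 89
Difference = 89 - 63 = 26
= 26 semitones


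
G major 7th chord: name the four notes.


Major 7th chord = root + major 3rd + perfect 5th + major 7th
Seventh chords stack in thirds, so the letter names are G-B-D-F
Root: G
Major 3rd above G: B
Perfect 5th above G: D
Major 7th above G: F#
Chord = G B D F#


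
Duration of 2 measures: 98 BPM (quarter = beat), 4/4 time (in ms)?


Reasoning:
Quarter-note beat duration = 60000 / 98 ms
Beats per measure (4/4) = 4
One measure = 4 × 60000 / 98 = 240000 / 98 ms
2 measures = 2 × 240000 / 98 = 480000 / 98
= 4898.0 ms


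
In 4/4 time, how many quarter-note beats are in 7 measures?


Step by step:
Time signature 4/4: the bottom number 4 means the quarter note gets one count
The top number 4 means 4 quarter-note beats per measure
Total = 4 × 7 measures
= 28 quarter-note beats


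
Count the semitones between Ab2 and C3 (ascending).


Absolute semitone position = octave×12 + chromatic position
Ab2: 2×12 + 8 = 32
C3: 3×12 + 0 = 36
Difference = 36 - 32 = 4
= 4 semitones


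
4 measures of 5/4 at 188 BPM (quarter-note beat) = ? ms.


Solution.
Quarter-note beat duration = 60000 / 188 ms
Beats per measure (5/4) = 5
One measure = 5 × 60000 / 188 = 300000 / 188 ms
4 measures = 4 × 300000 / 188 = 1200000 / 188
= 6383.0 ms


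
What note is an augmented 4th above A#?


Solution.
A 4th spans 4 letter names, so from A we land on D
An augmented 4th = 6 semitones above A#
Spell D at that pitch: D##
= D##


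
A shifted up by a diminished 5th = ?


diminished 5th: 5 letter names, 6 semitones
Letter: A + 4 → E
Pitch: A + 6 semitones, spelled as an E → Eb
= Eb


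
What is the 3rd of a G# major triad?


Step by step:
Major triad = root + major 3rd (4 semitones) + perfect 5th (7 semitones)
A triad on G# stacks thirds, so the chord tones use letter names G-B-D
Root: G#
Major 3rd above G#: B#
Perfect 5th above G#: D#
The 3rd = B#


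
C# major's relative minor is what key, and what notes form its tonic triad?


Working:
The relative minor shares the major's key signature and starts on its 6th degree
6th degree = a major 6th above the tonic; a major 6th above C# is A#
→ relative minor of C# major is A# minor
Tonic triad of A# minor = root + minor 3rd + perfect 5th = A# C# E#
= A# minor; triad = A# C# E#


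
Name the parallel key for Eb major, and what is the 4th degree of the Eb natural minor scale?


Parallel keys share the same tonic but differ in mode
Eb major → parallel is Eb minor
Eb natural minor scale: Eb F Gb Ab Bb Cb Db
= Eb minor; 4th degree = Ab


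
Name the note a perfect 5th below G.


Reasoning:
A 5th spans 5 letter names, so from G we land on C
A perfect 5th = 7 semitones below G
Spell C at that pitch: C
= C


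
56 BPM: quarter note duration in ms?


One quarter-note beat = 60000 / BPM = 60000 / 56 ms
Duration = 60000 / 56
= 1071.4 ms


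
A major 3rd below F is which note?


Reasoning:
A 3rd spans 3 letter names, so from F we land on D
A major 3rd = 4 semitones below F
Spell D at that pitch: Db
= Db


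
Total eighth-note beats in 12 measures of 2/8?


Reasoning:
Time signature 2/8: the bottom number 8 means the eighth note gets one count
The top number 2 means 2 eighth-note beats per measure
Total = 2 × 12 measures
= 24 eighth-note beats


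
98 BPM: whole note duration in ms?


Solution.
One quarter-note beat = 60000 / BPM = 60000 / 98 ms
Whole note = 4 × quarter note
Duration = 4 × 60000 / 98 = 240000 / 98
= 2449.0 ms


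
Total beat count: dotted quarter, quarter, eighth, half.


Beat values:
  dotted quarter = 1.5 beats
  quarter = 1 beat
  eighth = 0.5 beats
  half = 2 beats
Sum = 1.5 + 1 + 0.5 + 2
= 5 beats


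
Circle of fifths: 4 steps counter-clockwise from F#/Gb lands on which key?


Each counter-clockwise step moves down a perfect 5th (= up a perfect 4th)
From F#/Gb: F#/Gb → B → E → A → D
= D


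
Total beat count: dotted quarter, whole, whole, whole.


Beat values:
  dotted quarter = 1.5 beats
  whole = 4 beats
  whole = 4 beats
  whole = 4 beats
Sum = 1.5 + 4 + 4 + 4
= 13.5 beats


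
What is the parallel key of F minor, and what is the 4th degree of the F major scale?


Parallel keys share the same tonic but differ in mode
F minor → parallel is F major
F major scale: F G A Bb C D E
= F major; 4th degree = Bb


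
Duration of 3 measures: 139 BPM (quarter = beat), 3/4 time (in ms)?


Quarter-note beat duration = 60000 / 139 ms
Beats per measure (3/4) = 3
One measure = 3 × 60000 / 139 = 180000 / 139 ms
3 measures = 3 × 180000 / 139 = 540000 / 139
= 3884.9 ms


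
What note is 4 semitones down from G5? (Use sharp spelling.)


Step by step:
G5: chromatic position 7 in octave 5 → absolute = 5×12 + 7 = 67
Transpose down 4: 67 - 4 = 63
63 = 5×12 + 3 → D# in octave 5
Result = D#5


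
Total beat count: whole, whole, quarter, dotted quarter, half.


Beat values:
  whole = 4 beats
  whole = 4 beats
  quarter = 1 beat
  dotted quarter = 1.5 beats
  half = 2 beats
Sum = 4 + 4 + 1 + 1.5 + 2
= 12.5 beats


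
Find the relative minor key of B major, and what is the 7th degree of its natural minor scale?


Solution.
The relative minor shares the major's key signature and starts on its 6th degree
6th degree = a major 6th above the tonic; a major 6th above B is G#
→ relative minor of B major is G# minor
G# natural minor scale: G# A# B C# D# E F#
= G# minor; 7th degree = F#


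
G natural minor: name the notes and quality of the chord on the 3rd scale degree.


Working:
G natural minor scale: G A Bb C D Eb F
Diatonic triad on degree 3 stacks scale notes 3, 5, 7: Bb D F
Bb→D = 4 semitones; Bb→F = 7 semitones → major triad
= Bb D F (major)


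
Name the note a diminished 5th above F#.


Step by step:
A 5th spans 5 letter names, so from F we land on C
A diminished 5th = 6 semitones above F#
Spell C at that pitch: C
= C


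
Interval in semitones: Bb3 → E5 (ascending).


Absolute semitone position = octave×12 + chromatic position
Bb3: 3×12 + 10 = 46
E5: 5×12 + 4 = 64
Difference = 64 - 46 = 18
= 18 semitones


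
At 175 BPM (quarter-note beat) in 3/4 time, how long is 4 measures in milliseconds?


Let's work it out.
Quarter-note beat duration = 60000 / 175 ms
Beats per measure (3/4) = 3
One measure = 3 × 60000 / 175 = 180000 / 175 ms
4 measures = 4 × 180000 / 175 = 720000 / 175
= 4114.3 ms


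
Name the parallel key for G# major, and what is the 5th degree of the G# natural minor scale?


Let's work it out.
Parallel keys share the same tonic but differ in mode
G# major → parallel is G# minor
G# natural minor scale: G# A# B C# D# E F#
= G# minor; 5th degree = D#


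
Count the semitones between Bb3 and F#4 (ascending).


Absolute semitone position = octave×12 + chromatic position
Bb3: 3×12 + 10 = 46
F#4: 4×12 + 6 = 54
Difference = 54 - 46 = 8
= 8 semitones


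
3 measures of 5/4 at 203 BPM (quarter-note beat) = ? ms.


Let's work it out.
Quarter-note beat duration = 60000 / 203 ms
Beats per measure (5/4) = 5
One measure = 5 × 60000 / 203 = 300000 / 203 ms
3 measures = 3 × 300000 / 203 = 900000 / 203
= 4433.5 ms


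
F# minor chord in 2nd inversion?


Reasoning:
Root position: F# A C#
2nd inversion: move root and 3rd up an octave
Bass note: C#
Notes (bottom to top) = C# F# A


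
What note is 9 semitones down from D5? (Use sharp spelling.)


Working:
D5: chromatic position 2 in octave 5 → absolute = 5×12 + 2 = 62
Transpose down 9: 62 - 9 = 53
53 = 4×12 + 5 → F in octave 4
Result = F4


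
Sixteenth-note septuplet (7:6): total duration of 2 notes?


Septuplet: 7 notes occupy the space of 6 sixteenth notes
Space = 6 × 1/4 = 3/2 beats
Each septuplet note = 3/2 / 7 = 3/14 beats
2 notes = 2 × 3/14 = 3/7
= 3/7 beats


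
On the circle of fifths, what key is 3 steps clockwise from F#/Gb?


Each clockwise step on the circle of fifths moves up a perfect 5th
From F#/Gb: F#/Gb → Db → Ab → Eb
= Eb


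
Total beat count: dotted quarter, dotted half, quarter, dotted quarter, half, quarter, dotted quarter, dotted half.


Step by step:
Beat values:
  dotted quarter = 1.5 beats
  dotted half = 3 beats
  quarter = 1 beat
  dotted quarter = 1.5 beats
  half = 2 beats
  quarter = 1 beat
  dotted quarter = 1.5 beats
  dotted half = 3 beats
Sum = 1.5 + 3 + 1 + 1.5 + 2 + 1 + 1.5 + 3
= 14.5 beats


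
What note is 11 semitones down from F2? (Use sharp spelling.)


F2: chromatic position 5 in octave 2 → absolute = 2×12 + 5 = 29
Transpose down 11: 29 - 11 = 18
18 = 1×12 + 6 → F# in octave 1
Result = F#1


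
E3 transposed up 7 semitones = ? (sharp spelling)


Let's work it out.
E3: chromatic position 4 in octave 3 → absolute = 3×12 + 4 = 40
Transpose up 7: 40 + 7 = 47
47 = 3×12 + 11 → B in octave 3
Result = B3


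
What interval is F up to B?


Working:
Letter names: F → B spans 4 letter names → a 4th
Semitones: F → B = 6 half-steps
A 4th of 6 semitones is an augmented 4th
= augmented 4th


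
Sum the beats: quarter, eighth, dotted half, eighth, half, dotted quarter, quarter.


Beat values:
  quarter = 1 beat
  eighth = 0.5 beats
  dotted half = 3 beats
  eighth = 0.5 beats
  half = 2 beats
  dotted quarter = 1.5 beats
  quarter = 1 beat
Sum = 1 + 0.5 + 3 + 0.5 + 2 + 1.5 + 1
= 9.5 beats


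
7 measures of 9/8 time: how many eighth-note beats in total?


Working:
Time signature 9/8: the bottom number 8 means the eighth note gets one count
The top number 9 means 9 eighth-note beats per measure
Total = 9 × 7 measures
= 63 eighth-note beats


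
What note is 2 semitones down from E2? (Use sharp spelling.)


E2: chromatic position 4 in octave 2 → absolute = 2×12 + 4 = 28
Transpose down 2: 28 - 2 = 26
26 = 2×12 + 2 → D in octave 2
Result = D2


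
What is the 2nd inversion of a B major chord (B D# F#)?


Root position: B D# F#
2nd inversion: move root and 3rd up an octave
Bass note: F#
Notes (bottom to top) = F# B D#


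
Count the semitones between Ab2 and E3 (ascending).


Absolute semitone position = octave×12 + chromatic position
Ab2: 2×12 + 8 = 32
E3: 3×12 + 4 = 40
Difference = 40 - 32 = 8
= 8 semitones


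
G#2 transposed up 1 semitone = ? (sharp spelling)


Solution.
G#2: chromatic position 8 in octave 2 → absolute = 2×12 + 8 = 32
Transpose up 1: 32 + 1 = 33
33 = 2×12 + 9 → A in octave 2
Result = A2


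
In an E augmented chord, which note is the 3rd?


Let's work it out.
Augmented triad = root + major 3rd (4 semitones) + augmented 5th (8 semitones)
A triad on E stacks thirds, so the chord tones use letter names E-G-B
Root: E
Major 3rd above E: G#
Augmented 5th above E: B#
The 3rd = G#


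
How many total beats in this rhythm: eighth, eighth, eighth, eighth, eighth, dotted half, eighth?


Beat values:
  eighth = 0.5 beats
  eighth = 0.5 beats
  eighth = 0.5 beats
  eighth = 0.5 beats
  eighth = 0.5 beats
  dotted half = 3 beats
  eighth = 0.5 beats
Sum = 0.5 + 0.5 + 0.5 + 0.5 + 0.5 + 3 + 0.5
= 6 beats


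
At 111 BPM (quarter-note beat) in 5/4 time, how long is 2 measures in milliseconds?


Quarter-note beat duration = 60000 / 111 ms
Beats per measure (5/4) = 5
One measure = 5 × 60000 / 111 = 300000 / 111 ms
2 measures = 2 × 300000 / 111 = 600000 / 111
= 5405.4 ms


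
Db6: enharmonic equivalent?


Working:
Enharmonic notes sound the same pitch but are spelled with different letter names
Db and C# name the same pitch class
= C#6


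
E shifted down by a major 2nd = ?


major 2nd: 2 letter names, 2 semitones
Letter: E - 1 → D
Pitch: E - 2 semitones, spelled as a D → D
= D


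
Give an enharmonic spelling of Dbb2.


Working:
Enharmonic notes sound the same pitch but are spelled with different letter names
Dbb and C name the same pitch class
= C2


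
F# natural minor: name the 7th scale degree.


Natural minor scale pattern: W-H-W-W-H-W-W (2-1-2-2-1-2-2 semitones)
Starting from F#:
  F# + 2 semitones → G#
  G# + 1 semitone → A
  A + 2 semitones → B
  B + 2 semitones → C#
  C# + 1 semitone → D
  D + 2 semitones → E
  E + 2 semitones → F#
Scale: F# G# A B C# D E
Degree 7 = E


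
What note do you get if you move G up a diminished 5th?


Let's work it out.
diminished 5th: 5 letter names, 6 semitones
Letter: G + 4 → D
Pitch: G + 6 semitones, spelled as a D → Db
= Db


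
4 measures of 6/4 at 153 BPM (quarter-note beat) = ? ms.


Reasoning:
Quarter-note beat duration = 60000 / 153 ms
Beats per measure (6/4) = 6
One measure = 6 × 60000 / 153 = 360000 / 153 ms
4 measures = 4 × 360000 / 153 = 1440000 / 153
= 9411.8 ms


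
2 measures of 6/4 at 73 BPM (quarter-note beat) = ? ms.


Reasoning:
Quarter-note beat duration = 60000 / 73 ms
Beats per measure (6/4) = 6
One measure = 6 × 60000 / 73 = 360000 / 73 ms
2 measures = 2 × 360000 / 73 = 720000 / 73
= 9863.0 ms


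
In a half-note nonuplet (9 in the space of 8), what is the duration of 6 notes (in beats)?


Reasoning:
Nonuplet: 9 notes occupy the space of 8 half notes
Space = 8 × 2 = 16 beats
Each nonuplet note = 16 / 9 = 16/9 beats
6 notes = 6 × 16/9 = 32/3
= 32/3 beats
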